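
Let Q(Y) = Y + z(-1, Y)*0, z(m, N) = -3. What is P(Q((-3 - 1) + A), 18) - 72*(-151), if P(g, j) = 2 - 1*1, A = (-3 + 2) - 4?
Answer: 10873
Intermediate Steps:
A = -5 (A = -1 - 4 = -5)
Q(Y) = Y (Q(Y) = Y - 3*0 = Y + 0 = Y)
P(g, j) = 1 (P(g, j) = 2 - 1 = 1)
P(Q((-3 - 1) + A), 18) - 72*(-151) = 1 - 72*(-151) = 1 + 10872 = 10873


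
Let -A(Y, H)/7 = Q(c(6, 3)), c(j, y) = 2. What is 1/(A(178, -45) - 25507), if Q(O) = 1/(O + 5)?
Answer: -1/25508 ≈ -3.9203e-5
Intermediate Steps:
Q(O) = 1/(5 + O)
A(Y, H) = -1 (A(Y, H) = -7/(5 + 2) = -7/7 = -7*⅐ = -1)
1/(A(178, -45) - 25507) = 1/(-1 - 25507) = 1/(-25508) = -1/25508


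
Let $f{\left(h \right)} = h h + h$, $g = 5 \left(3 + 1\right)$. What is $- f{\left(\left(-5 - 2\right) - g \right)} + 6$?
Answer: $-696$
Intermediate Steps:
$g = 20$ ($g = 5 \cdot 4 = 20$)
$f{\left(h \right)} = h + h^{2}$ ($f{\left(h \right)} = h^{2} + h = h + h^{2}$)
$- f{\left(\left(-5 - 2\right) - g \right)} + 6 = - \left(\left(-5 - 2\right) - 20\right) \left(1 - 27\right) + 6 = - \left(-7 - 20\right) \left(1 - 27\right) + 6 = - \left(-27\right) \left(1 - 27\right) + 6 = - \left(-27\right) \left(-26\right) + 6 = \left(-1\right) 702 + 6 = -702 + 6 = -696$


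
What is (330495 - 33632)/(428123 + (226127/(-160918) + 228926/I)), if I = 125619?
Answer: 98375328373686/141872788952561 ≈ 0.69341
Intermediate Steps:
(330495 - 33632)/(428123 + (226127/(-160918) + 228926/I)) = (330495 - 33632)/(428123 + (226127/(-160918) + 228926/125619)) = 296863/(428123 + (226127*(-1/160918) + 228926*(1/125619))) = 296863/(428123 + (-3707/2638 + 228926/125619)) = 296863/(428123 + 138237155/331382922) = 296863/(141872788952561/331382922) = 296863*(331382922/141872788952561) = 98375328373686/141872788952561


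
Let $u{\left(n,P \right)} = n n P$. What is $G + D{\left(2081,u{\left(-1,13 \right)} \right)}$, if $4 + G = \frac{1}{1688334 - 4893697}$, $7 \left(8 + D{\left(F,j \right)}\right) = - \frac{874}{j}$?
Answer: $- \frac{900249107}{41669719} \approx -21.604$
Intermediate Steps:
$u{\left(n,P \right)} = P n^{2}$ ($u{\left(n,P \right)} = n P n = P n^{2}$)
$D{\left(F,j \right)} = -8 - \frac{874}{7 j}$ ($D{\left(F,j \right)} = -8 + \frac{\left(-874\right) \frac{1}{j}}{7} = -8 - \frac{874}{7 j}$)
$G = - \frac{12821453}{3205363}$ ($G = -4 + \frac{1}{1688334 - 4893697} = -4 + \frac{1}{-3205363} = -4 - \frac{1}{3205363} = - \frac{12821453}{3205363} \approx -4.0$)
$G + D{\left(2081,u{\left(-1,13 \right)} \right)} = - \frac{12821453}{3205363} - \left(8 + \frac{874}{7 \cdot 13 \left(-1\right)^{2}}\right) = - \frac{12821453}{3205363} - \left(8 + \frac{874}{7 \cdot 13 \cdot 1}\right) = - \frac{12821453}{3205363} - \left(8 + \frac{874}{7 \cdot 13}\right) = - \frac{12821453}{3205363} - \frac{1602}{91} = - \frac{900249107}{41669719}$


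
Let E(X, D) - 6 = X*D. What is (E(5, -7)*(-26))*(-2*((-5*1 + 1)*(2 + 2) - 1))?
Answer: 25636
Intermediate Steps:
E(X, D) = 6 + D*X (E(X, D) = 6 + X*D = 6 + D*X)
(E(5, -7)*(-26))*(-2*((-5*1 + 1)*(2 + 2) - 1)) = ((6 - 7*5)*(-26))*(-2*((-5*1 + 1)*(2 + 2) - 1)) = ((6 - 35)*(-26))*(-2*((-5 + 1)*4 - 1)) = (-29*(-26))*(-2*(-4*4 - 1)) = 754*(-2*(-16 - 1)) = 754*(-2*(-17)) = 754*34 = 25636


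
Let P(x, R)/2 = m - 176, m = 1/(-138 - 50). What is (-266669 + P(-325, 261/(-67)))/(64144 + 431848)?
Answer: -25099975/46623248 ≈ -0.53836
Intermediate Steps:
m = -1/188 (m = 1/(-188) = -1/188 ≈ -0.0053191)
P(x, R) = -33089/94 (P(x, R) = 2*(-1/188 - 176) = 2*(-33089/188) = -33089/94)
(-266669 + P(-325, 261/(-67)))/(64144 + 431848) = (-266669 - 33089/94)/(64144 + 431848) = -25099975/94/495992 = -25099975/94*1/495992 = -25099975/46623248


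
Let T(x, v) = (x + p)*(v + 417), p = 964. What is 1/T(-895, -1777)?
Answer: -1/93840 ≈ -1.0656e-5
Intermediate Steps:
T(x, v) = (417 + v)*(964 + x) (T(x, v) = (x + 964)*(v + 417) = (964 + x)*(417 + v) = (417 + v)*(964 + x))
1/T(-895, -1777) = 1/(401988 + 417*(-895) + 964*(-1777) - 1777*(-895)) = 1/(401988 - 373215 - 1713028 + 1590415) = 1/(-93840) = -1/93840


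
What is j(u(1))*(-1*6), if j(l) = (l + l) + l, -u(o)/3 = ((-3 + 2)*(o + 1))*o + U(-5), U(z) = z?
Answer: -378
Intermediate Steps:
u(o) = 15 - 3*o*(-1 - o) (u(o) = -3*(((-3 + 2)*(o + 1))*o - 5) = -3*((-(1 + o))*o - 5) = -3*((-1 - o)*o - 5) = -3*(o*(-1 - o) - 5) = -3*(-5 + o*(-1 - o)) = 15 - 3*o*(-1 - o))
j(l) = 3*l (j(l) = 2*l + l = 3*l)
j(u(1))*(-1*6) = (3*(15 + 3*1 + 3*1²))*(-1*6) = (3*(15 + 3 + 3*1))*(-6) = (3*(15 + 3 + 3))*(-6) = (3*21)*(-6) = 63*(-6) = -378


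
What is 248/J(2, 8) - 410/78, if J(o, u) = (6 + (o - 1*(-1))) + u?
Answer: 6187/663 ≈ 9.3318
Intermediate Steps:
J(o, u) = 7 + o + u (J(o, u) = (6 + (o + 1)) + u = (6 + (1 + o)) + u = (7 + o) + u = 7 + o + u)
248/J(2, 8) - 410/78 = 248/(7 + 2 + 8) - 410/78 = 248/17 - 410*1/78 = 248*(1/17) - 205/39 = 248/17 - 205/39 = 6187/663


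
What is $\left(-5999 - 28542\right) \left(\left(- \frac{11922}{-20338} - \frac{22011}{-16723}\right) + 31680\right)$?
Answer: $- \frac{186096667278171702}{170056187} \approx -1.0943 \cdot 10^{9}$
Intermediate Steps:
$\left(-5999 - 28542\right) \left(\left(- \frac{11922}{-20338} - \frac{22011}{-16723}\right) + 31680\right) = - 34541 \left(\left(\left(-11922\right) \left(- \frac{1}{20338}\right) - - \frac{22011}{16723}\right) + 31680\right) = - 34541 \left(\left(\frac{5961}{10169} + \frac{22011}{16723}\right) + 31680\right) = - 34541 \left(\frac{323515662}{170056187} + 31680\right) = \left(-34541\right) \frac{5387703519822}{170056187} = - \frac{186096667278171702}{170056187}$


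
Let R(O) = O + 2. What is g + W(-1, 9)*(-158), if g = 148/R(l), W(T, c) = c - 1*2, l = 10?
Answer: -3281/3 ≈ -1093.7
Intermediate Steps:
R(O) = 2 + O
W(T, c) = -2 + c (W(T, c) = c - 2 = -2 + c)
g = 37/3 (g = 148/(2 + 10) = 148/12 = 148*(1/12) = 37/3 ≈ 12.333)
g + W(-1, 9)*(-158) = 37/3 + (-2 + 9)*(-158) = 37/3 + 7*(-158) = 37/3 - 1106 = -3281/3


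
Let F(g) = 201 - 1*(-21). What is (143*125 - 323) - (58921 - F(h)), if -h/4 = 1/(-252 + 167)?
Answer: -41147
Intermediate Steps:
h = 4/85 (h = -4/(-252 + 167) = -4/(-85) = -4*(-1/85) = 4/85 ≈ 0.047059)
F(g) = 222 (F(g) = 201 + 21 = 222)
(143*125 - 323) - (58921 - F(h)) = (143*125 - 323) - (58921 - 1*222) = (17875 - 323) - (58921 - 222) = 17552 - 1*58699 = 17552 - 58699 = -41147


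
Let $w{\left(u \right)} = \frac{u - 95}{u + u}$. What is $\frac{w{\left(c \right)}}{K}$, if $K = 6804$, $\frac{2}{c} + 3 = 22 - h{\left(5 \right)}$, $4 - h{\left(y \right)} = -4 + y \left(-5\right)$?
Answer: $\frac{37}{756} \approx 0.048942$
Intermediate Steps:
$h{\left(y \right)} = 8 + 5 y$ ($h{\left(y \right)} = 4 - \left(-4 + y \left(-5\right)\right) = 4 - \left(-4 - 5 y\right) = 4 + \left(4 + 5 y\right) = 8 + 5 y$)
$c = - \frac{1}{7}$ ($c = \frac{2}{-3 + \left(22 - \left(8 + 5 \cdot 5\right)\right)} = \frac{2}{-3 + \left(22 - \left(8 + 25\right)\right)} = \frac{2}{-3 + \left(22 - 33\right)} = \frac{2}{-3 - 11} = \frac{2}{-14} = 2 \left(- \frac{1}{14}\right) = - \frac{1}{7} \approx -0.14286$)
$w{\left(u \right)} = \frac{-95 + u}{2 u}$
$\frac{w{\left(c \right)}}{K} = \frac{\frac{1}{2} \frac{1}{- \frac{1}{7}} \left(-95 - \frac{1}{7}\right)}{6804} = \frac{1}{2} \left(-7\right) \left(- \frac{666}{7}\right) \frac{1}{6804} = 333 \cdot \frac{1}{6804} = \frac{37}{756}$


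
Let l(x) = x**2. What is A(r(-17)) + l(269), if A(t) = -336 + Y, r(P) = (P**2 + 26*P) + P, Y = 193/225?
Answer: 16205818/225 ≈ 72026.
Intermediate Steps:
Y = 193/225 (Y = 193*(1/225) = 193/225 ≈ 0.85778)
r(P) = P**2 + 27*P
A(t) = -75407/225 (A(t) = -336 + 193/225 = -75407/225)
A(r(-17)) + l(269) = -75407/225 + 269**2 = -75407/225 + 72361 = 16205818/225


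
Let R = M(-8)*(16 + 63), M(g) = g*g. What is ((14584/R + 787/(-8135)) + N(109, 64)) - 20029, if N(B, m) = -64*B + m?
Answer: -138497969399/5141320 ≈ -26938.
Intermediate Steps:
M(g) = g²
N(B, m) = m - 64*B
R = 5056 (R = (-8)²*(16 + 63) = 64*79 = 5056)
((14584/R + 787/(-8135)) + N(109, 64)) - 20029 = ((14584/5056 + 787/(-8135)) + (64 - 64*109)) - 20029 = ((14584*(1/5056) + 787*(-1/8135)) + (64 - 6976)) - 20029 = ((1823/632 - 787/8135) - 6912) - 20029 = (14332721/5141320 - 6912) - 20029 = -35522471119/5141320 - 20029 = -138497969399/5141320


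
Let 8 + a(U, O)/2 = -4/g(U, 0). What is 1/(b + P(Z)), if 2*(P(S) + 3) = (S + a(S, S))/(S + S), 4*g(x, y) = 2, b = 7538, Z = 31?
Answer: 124/934339 ≈ 0.00013271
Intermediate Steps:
g(x, y) = ½ (g(x, y) = (¼)*2 = ½)
a(U, O) = -32 (a(U, O) = -16 + 2*(-4/½) = -16 + 2*(-4*2) = -16 + 2*(-8) = -16 - 16 = -32)
P(S) = -3 + (-32 + S)/(4*S) (P(S) = -3 + ((S - 32)/(S + S))/2 = -3 + ((-32 + S)/((2*S)))/2 = -3 + ((-32 + S)*(1/(2*S)))/2 = -3 + ((-32 + S)/(2*S))/2 = -3 + (-32 + S)/(4*S))
1/(b + P(Z)) = 1/(7538 + (-11/4 - 8/31)) = 1/(7538 - 373/124) = 1/(934339/124) = 124/934339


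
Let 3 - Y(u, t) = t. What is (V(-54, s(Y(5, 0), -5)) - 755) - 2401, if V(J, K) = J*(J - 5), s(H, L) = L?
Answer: 30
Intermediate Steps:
Y(u, t) = 3 - t
V(J, K) = J*(-5 + J)
(V(-54, s(Y(5, 0), -5)) - 755) - 2401 = (-54*(-5 - 54) - 755) - 2401 = (-54*(-59) - 755) - 2401 = (3186 - 755) - 2401 = 2431 - 2401 = 30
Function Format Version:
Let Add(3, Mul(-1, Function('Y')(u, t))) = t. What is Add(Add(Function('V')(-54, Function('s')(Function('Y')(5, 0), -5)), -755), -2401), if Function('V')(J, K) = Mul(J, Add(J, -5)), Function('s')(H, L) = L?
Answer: 30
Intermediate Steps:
Function('Y')(u, t) = Add(3, Mul(-1, t))
Function('V')(J, K) = Mul(J, Add(-5, J))
Add(Add(Function('V')(-54, Function('s')(Function('Y')(5, 0), -5)), -755), -2401) = Add(Add(Mul(-54, Add(-5, -54)), -755), -2401) = Add(Add(Mul(-54, -59), -755), -2401) = Add(Add(3186, -755), -2401) = Add(2431, -2401) = 30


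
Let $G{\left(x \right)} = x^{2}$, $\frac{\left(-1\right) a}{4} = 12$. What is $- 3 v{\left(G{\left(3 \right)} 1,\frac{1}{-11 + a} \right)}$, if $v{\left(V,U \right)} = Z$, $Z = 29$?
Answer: $-87$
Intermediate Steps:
$a = -48$ ($a = \left(-4\right) 12 = -48$)
$v{\left(V,U \right)} = 29$
$- 3 v{\left(G{\left(3 \right)} 1,\frac{1}{-11 + a} \right)} = \left(-3\right) 29 = -87$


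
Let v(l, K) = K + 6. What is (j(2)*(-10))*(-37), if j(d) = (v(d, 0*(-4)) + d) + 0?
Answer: 2960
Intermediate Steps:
v(l, K) = 6 + K
j(d) = 6 + d (j(d) = ((6 + 0*(-4)) + d) + 0 = ((6 + 0) + d) + 0 = (6 + d) + 0 = 6 + d)
(j(2)*(-10))*(-37) = ((6 + 2)*(-10))*(-37) = (8*(-10))*(-37) = -80*(-37) = 2960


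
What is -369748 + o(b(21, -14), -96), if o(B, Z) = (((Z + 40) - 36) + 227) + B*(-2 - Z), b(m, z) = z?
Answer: -370929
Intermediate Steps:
o(B, Z) = 231 + Z + B*(-2 - Z) (o(B, Z) = (((40 + Z) - 36) + 227) + B*(-2 - Z) = ((4 + Z) + 227) + B*(-2 - Z) = (231 + Z) + B*(-2 - Z) = 231 + Z + B*(-2 - Z))
-369748 + o(b(21, -14), -96) = -369748 + (231 - 96 - 2*(-14) - 1*(-14)*(-96)) = -369748 + (231 - 96 + 28 - 1344) = -369748 - 1181 = -370929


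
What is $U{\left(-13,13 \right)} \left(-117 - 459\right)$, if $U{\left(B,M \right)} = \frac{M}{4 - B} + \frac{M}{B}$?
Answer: $\frac{2304}{17} \approx 135.53$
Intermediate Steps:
$U{\left(B,M \right)} = \frac{M}{B} + \frac{M}{4 - B}$
$U{\left(-13,13 \right)} \left(-117 - 459\right) = \left(-4\right) 13 \frac{1}{-13} \frac{1}{-4 - 13} \left(-117 - 459\right) = \left(-4\right) 13 \left(- \frac{1}{13}\right) \frac{1}{-17} \left(-576\right) = \left(-4\right) 13 \left(- \frac{1}{13}\right) \left(- \frac{1}{17}\right) \left(-576\right) = \left(- \frac{4}{17}\right) \left(-576\right) = \frac{2304}{17}$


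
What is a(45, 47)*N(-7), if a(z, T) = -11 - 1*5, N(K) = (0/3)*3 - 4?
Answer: 64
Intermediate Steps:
N(K) = -4 (N(K) = (0*(⅓))*3 - 4 = 0*3 - 4 = 0 - 4 = -4)
a(z, T) = -16 (a(z, T) = -11 - 5 = -16)
a(45, 47)*N(-7) = -16*(-4) = 64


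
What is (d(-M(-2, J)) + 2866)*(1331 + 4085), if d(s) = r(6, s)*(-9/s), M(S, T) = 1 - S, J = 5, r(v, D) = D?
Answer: 15473512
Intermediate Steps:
d(s) = -9 (d(s) = s*(-9/s) = -9)
(d(-M(-2, J)) + 2866)*(1331 + 4085) = (-9 + 2866)*(1331 + 4085) = 2857*5416 = 15473512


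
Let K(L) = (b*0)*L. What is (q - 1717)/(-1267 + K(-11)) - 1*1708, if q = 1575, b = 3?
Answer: -2163894/1267 ≈ -1707.9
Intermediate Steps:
K(L) = 0 (K(L) = (3*0)*L = 0*L = 0)
(q - 1717)/(-1267 + K(-11)) - 1*1708 = (1575 - 1717)/(-1267 + 0) - 1*1708 = -142/(-1267) - 1708 = -142*(-1/1267) - 1708 = 142/1267 - 1708 = -2163894/1267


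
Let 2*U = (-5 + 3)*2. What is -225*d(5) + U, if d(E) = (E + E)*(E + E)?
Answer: -22502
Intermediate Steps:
U = -2 (U = ((-5 + 3)*2)/2 = (-2*2)/2 = (1/2)*(-4) = -2)
d(E) = 4*E**2 (d(E) = (2*E)*(2*E) = 4*E**2)
-225*d(5) + U = -225*4*5**2 - 2 = -225*4*25 - 2 = -225*100 - 2 = -45*500 - 2 = -22500 - 2 = -22502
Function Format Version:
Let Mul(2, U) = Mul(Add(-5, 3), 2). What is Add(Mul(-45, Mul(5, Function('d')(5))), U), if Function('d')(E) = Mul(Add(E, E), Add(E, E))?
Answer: -22502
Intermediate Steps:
U = -2 (U = Mul(Rational(1, 2), Mul(Add(-5, 3), 2)) = Mul(Rational(1, 2), Mul(-2, 2)) = Mul(Rational(1, 2), -4) = -2)
Function('d')(E) = Mul(4, Pow(E, 2)) (Function('d')(E) = Mul(Mul(2, E), Mul(2, E)) = Mul(4, Pow(E, 2)))
Add(Mul(-45, Mul(5, Function('d')(5))), U) = Add(Mul(-45, Mul(5, Mul(4, Pow(5, 2)))), -2) = Add(Mul(-45, Mul(5, Mul(4, 25))), -2) = Add(Mul(-45, Mul(5, 100)), -2) = Add(Mul(-45, 500), -2) = Add(-22500, -2) = -22502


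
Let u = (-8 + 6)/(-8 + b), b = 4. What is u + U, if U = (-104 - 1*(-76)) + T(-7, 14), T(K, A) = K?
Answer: -69/2 ≈ -34.500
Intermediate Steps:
U = -35 (U = (-104 - 1*(-76)) - 7 = (-104 + 76) - 7 = -28 - 7 = -35)
u = ½ (u = (-8 + 6)/(-8 + 4) = -2/(-4) = -2*(-¼) = ½ ≈ 0.50000)
u + U = ½ - 35 = -69/2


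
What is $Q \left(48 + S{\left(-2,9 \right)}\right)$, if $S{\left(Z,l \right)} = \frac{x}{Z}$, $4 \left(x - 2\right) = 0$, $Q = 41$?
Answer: $1927$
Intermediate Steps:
$x = 2$ ($x = 2 + \frac{1}{4} \cdot 0 = 2 + 0 = 2$)
$S{\left(Z,l \right)} = \frac{2}{Z}$
$Q \left(48 + S{\left(-2,9 \right)}\right) = 41 \left(48 + \frac{2}{-2}\right) = 41 \left(48 + 2 \left(- \frac{1}{2}\right)\right) = 41 \left(48 - 1\right) = 41 \cdot 47 = 1927$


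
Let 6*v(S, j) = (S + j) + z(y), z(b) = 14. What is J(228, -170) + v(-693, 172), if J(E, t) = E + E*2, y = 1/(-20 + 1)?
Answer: 1199/2 ≈ 599.50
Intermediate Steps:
y = -1/19 (y = 1/(-19) = -1/19 ≈ -0.052632)
J(E, t) = 3*E (J(E, t) = E + 2*E = 3*E)
v(S, j) = 7/3 + S/6 + j/6 (v(S, j) = ((S + j) + 14)/6 = (14 + S + j)/6 = 7/3 + S/6 + j/6)
J(228, -170) + v(-693, 172) = 3*228 + (7/3 + (⅙)*(-693) + (⅙)*172) = 684 + (7/3 - 231/2 + 86/3) = 684 - 169/2 = 1199/2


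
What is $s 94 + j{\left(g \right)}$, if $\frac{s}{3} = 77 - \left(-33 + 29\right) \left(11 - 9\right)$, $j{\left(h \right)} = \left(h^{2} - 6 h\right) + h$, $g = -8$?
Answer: $24074$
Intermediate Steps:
$j{\left(h \right)} = h^{2} - 5 h$
$s = 255$ ($s = 3 \left(77 - \left(-33 + 29\right) \left(11 - 9\right)\right) = 3 \left(77 - \left(-4\right) 2\right) = 3 \left(77 - -8\right) = 3 \left(77 + 8\right) = 3 \cdot 85 = 255$)
$s 94 + j{\left(g \right)} = 255 \cdot 94 - 8 \left(-5 - 8\right) = 23970 - -104 = 23970 + 104 = 24074$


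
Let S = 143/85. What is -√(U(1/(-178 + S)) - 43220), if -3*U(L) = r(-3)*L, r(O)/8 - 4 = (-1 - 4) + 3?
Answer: -2*I*√21842200597665/44961 ≈ -207.89*I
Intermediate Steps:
r(O) = 16 (r(O) = 32 + 8*((-1 - 4) + 3) = 32 + 8*(-5 + 3) = 32 + 8*(-2) = 32 - 16 = 16)
S = 143/85 (S = 143*(1/85) = 143/85 ≈ 1.6824)
U(L) = -16*L/3
-√(U(1/(-178 + S)) - 43220) = -√(-16/(3*(-178 + 143/85)) - 43220) = -√(-16/(3*(-14987/85)) - 43220) = -√(-16/3*(-85/14987) - 43220) = -√(1360/44961 - 43220) = -√(-1943213060/44961) = -2*I*√21842200597665/44961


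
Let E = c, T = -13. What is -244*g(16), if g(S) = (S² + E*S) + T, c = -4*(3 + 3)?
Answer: 34404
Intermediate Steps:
c = -24 (c = -4*6 = -24)
E = -24
g(S) = -13 + S² - 24*S (g(S) = (S² - 24*S) - 13 = -13 + S² - 24*S)
-244*g(16) = -244*(-13 + 16² - 24*16) = -244*(-13 + 256 - 384) = -244*(-141) = 34404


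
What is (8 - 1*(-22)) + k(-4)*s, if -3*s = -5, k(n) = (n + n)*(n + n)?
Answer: 410/3 ≈ 136.67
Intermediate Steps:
k(n) = 4*n**2 (k(n) = (2*n)*(2*n) = 4*n**2)
s = 5/3 (s = -1/3*(-5) = 5/3 ≈ 1.6667)
(8 - 1*(-22)) + k(-4)*s = (8 - 1*(-22)) + (4*(-4)**2)*(5/3) = (8 + 22) + (4*16)*(5/3) = 30 + 64*(5/3) = 30 + 320/3 = 410/3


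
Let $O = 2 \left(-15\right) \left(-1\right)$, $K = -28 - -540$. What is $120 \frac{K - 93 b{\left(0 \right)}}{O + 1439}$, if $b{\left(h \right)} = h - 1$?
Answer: $\frac{72600}{1469} \approx 49.421$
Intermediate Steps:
$K = 512$ ($K = -28 + 540 = 512$)
$O = 30$ ($O = \left(-30\right) \left(-1\right) = 30$)
$b{\left(h \right)} = -1 + h$ ($b{\left(h \right)} = h - 1 = -1 + h$)
$120 \frac{K - 93 b{\left(0 \right)}}{O + 1439} = 120 \frac{512 - 93 \left(-1 + 0\right)}{30 + 1439} = 120 \frac{512 - -93}{1469} = 120 \left(512 + 93\right) \frac{1}{1469} = 120 \cdot 605 \cdot \frac{1}{1469} = 120 \cdot \frac{605}{1469} = \frac{72600}{1469}$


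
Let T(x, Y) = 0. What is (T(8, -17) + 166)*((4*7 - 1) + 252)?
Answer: 46314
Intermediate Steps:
(T(8, -17) + 166)*((4*7 - 1) + 252) = (0 + 166)*((4*7 - 1) + 252) = 166*((28 - 1) + 252) = 166*(27 + 252) = 166*279 = 46314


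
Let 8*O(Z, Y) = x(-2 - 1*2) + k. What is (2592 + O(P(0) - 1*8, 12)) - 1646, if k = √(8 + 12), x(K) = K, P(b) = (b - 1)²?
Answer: 1891/2 + √5/4 ≈ 946.06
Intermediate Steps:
P(b) = (-1 + b)²
k = 2*√5 (k = √20 = 2*√5 ≈ 4.4721)
O(Z, Y) = -½ + √5/4 (O(Z, Y) = ((-2 - 1*2) + 2*√5)/8 = ((-2 - 2) + 2*√5)/8 = (-4 + 2*√5)/8 = -½ + √5/4)
(2592 + O(P(0) - 1*8, 12)) - 1646 = (2592 + (-½ + √5/4)) - 1646 = (5183/2 + √5/4) - 1646 = 1891/2 + √5/4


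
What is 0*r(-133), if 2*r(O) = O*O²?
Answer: 0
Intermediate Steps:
r(O) = O³/2 (r(O) = (O*O²)/2 = O³/2)
0*r(-133) = 0*((½)*(-133)³) = 0*((½)*(-2352637)) = 0*(-2352637/2) = 0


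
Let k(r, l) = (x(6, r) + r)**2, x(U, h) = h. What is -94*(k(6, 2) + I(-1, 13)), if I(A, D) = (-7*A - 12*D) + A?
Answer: 564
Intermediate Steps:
I(A, D) = -12*D - 6*A (I(A, D) = (-12*D - 7*A) + A = -12*D - 6*A)
k(r, l) = 4*r**2 (k(r, l) = (r + r)**2 = (2*r)**2 = 4*r**2)
-94*(k(6, 2) + I(-1, 13)) = -94*(4*6**2 + (-12*13 - 6*(-1))) = -94*(4*36 + (-156 + 6)) = -94*(144 - 150) = -94*(-6) = 564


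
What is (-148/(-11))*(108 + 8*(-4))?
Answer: 11248/11 ≈ 1022.5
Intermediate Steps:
(-148/(-11))*(108 + 8*(-4)) = (-148*(-1/11))*(108 - 32) = (148/11)*76 = 11248/11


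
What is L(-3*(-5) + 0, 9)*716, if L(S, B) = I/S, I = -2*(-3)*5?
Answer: 1432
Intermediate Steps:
I = 30 (I = 6*5 = 30)
L(S, B) = 30/S
L(-3*(-5) + 0, 9)*716 = (30/(-3*(-5) + 0))*716 = (30/(15 + 0))*716 = (30/15)*716 = (30*(1/15))*716 = 2*716 = 1432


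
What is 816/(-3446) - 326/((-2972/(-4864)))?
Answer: -683327912/1280189 ≈ -533.77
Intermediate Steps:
816/(-3446) - 326/((-2972/(-4864))) = 816*(-1/3446) - 326/((-2972*(-1/4864))) = -408/1723 - 326/743/1216 = -408/1723 - 326*1216/743 = -408/1723 - 396416/743 = -683327912/1280189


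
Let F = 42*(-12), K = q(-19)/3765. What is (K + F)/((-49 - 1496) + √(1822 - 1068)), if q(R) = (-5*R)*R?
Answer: 195634595/598954021 + 379873*√754/1796862063 ≈ 0.33243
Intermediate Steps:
q(R) = -5*R²
K = -361/753 (K = -5*(-19)²/3765 = -5*361*(1/3765) = -1805*1/3765 = -361/753 ≈ -0.47942)
F = -504
(K + F)/((-49 - 1496) + √(1822 - 1068)) = (-361/753 - 504)/((-49 - 1496) + √(1822 - 1068)) = -379873/(753*(-1545 + √754))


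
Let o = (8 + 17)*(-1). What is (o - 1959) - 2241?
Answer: -4225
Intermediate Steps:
o = -25 (o = 25*(-1) = -25)
(o - 1959) - 2241 = (-25 - 1959) - 2241 = -1984 - 2241 = -4225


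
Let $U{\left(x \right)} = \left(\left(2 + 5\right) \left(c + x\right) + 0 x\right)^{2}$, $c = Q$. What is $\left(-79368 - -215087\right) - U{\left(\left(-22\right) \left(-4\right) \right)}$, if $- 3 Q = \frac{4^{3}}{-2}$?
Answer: $- \frac{3071713}{9} \approx -3.413 \cdot 10^{5}$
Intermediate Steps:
$Q = \frac{32}{3}$ ($Q = - \frac{4^{3} \frac{1}{-2}}{3} = - \frac{64 \left(- \frac{1}{2}\right)}{3} = \left(- \frac{1}{3}\right) \left(-32\right) = \frac{32}{3} \approx 10.667$)
$c = \frac{32}{3} \approx 10.667$
$U{\left(x \right)} = \left(\frac{224}{3} + 7 x\right)^{2}$ ($U{\left(x \right)} = \left(\left(2 + 5\right) \left(\frac{32}{3} + x\right) + 0 x\right)^{2} = \left(7 \left(\frac{32}{3} + x\right) + 0\right)^{2} = \left(\left(\frac{224}{3} + 7 x\right) + 0\right)^{2} = \left(\frac{224}{3} + 7 x\right)^{2}$)
$\left(-79368 - -215087\right) - U{\left(\left(-22\right) \left(-4\right) \right)} = \left(-79368 - -215087\right) - \frac{49 \left(32 + 3 \left(\left(-22\right) \left(-4\right)\right)\right)^{2}}{9} = \left(-79368 + 215087\right) - \frac{49 \left(32 + 3 \cdot 88\right)^{2}}{9} = 135719 - \frac{49 \left(32 + 264\right)^{2}}{9} = 135719 - \frac{49 \cdot 296^{2}}{9} = 135719 - \frac{49}{9} \cdot 87616 = 135719 - \frac{4293184}{9} = - \frac{3071713}{9}$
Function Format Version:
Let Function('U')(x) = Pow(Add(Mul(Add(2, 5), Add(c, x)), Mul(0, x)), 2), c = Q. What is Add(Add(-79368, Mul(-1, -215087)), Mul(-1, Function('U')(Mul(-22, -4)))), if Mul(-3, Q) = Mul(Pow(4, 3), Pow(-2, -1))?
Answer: Rational(-3071713, 9) ≈ -3.4130e+5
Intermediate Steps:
Q = Rational(32, 3) (Q = Mul(Rational(-1, 3), Mul(Pow(4, 3), Pow(-2, -1))) = Mul(Rational(-1, 3), Mul(64, Rational(-1, 2))) = Mul(Rational(-1, 3), -32) = Rational(32, 3) ≈ 10.667)
c = Rational(32, 3) ≈ 10.667
Function('U')(x) = Pow(Add(Rational(224, 3), Mul(7, x)), 2) (Function('U')(x) = Pow(Add(Mul(Add(2, 5), Add(Rational(32, 3), x)), Mul(0, x)), 2) = Pow(Add(Mul(7, Add(Rational(32, 3), x)), 0), 2) = Pow(Add(Add(Rational(224, 3), Mul(7, x)), 0), 2) = Pow(Add(Rational(224, 3), Mul(7, x)), 2))
Add(Add(-79368, Mul(-1, -215087)), Mul(-1, Function('U')(Mul(-22, -4)))) = Add(Add(-79368, Mul(-1, -215087)), Mul(-1, Mul(Rational(49, 9), Pow(Add(32, Mul(3, Mul(-22, -4))), 2)))) = Add(Add(-79368, 215087), Mul(-1, Mul(Rational(49, 9), Pow(Add(32, Mul(3, 88)), 2)))) = Add(135719, Mul(-1, Mul(Rational(49, 9), Pow(Add(32, 264), 2)))) = Add(135719, Mul(-1, Mul(Rational(49, 9), Pow(296, 2)))) = Add(135719, Mul(-1, Mul(Rational(49, 9), 87616))) = Add(135719, Mul(-1, Rational(4293184, 9))) = Add(135719, Rational(-4293184, 9)) = Rational(-3071713, 9)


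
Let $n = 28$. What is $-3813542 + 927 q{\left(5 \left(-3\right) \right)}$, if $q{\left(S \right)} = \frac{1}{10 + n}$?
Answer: $- \frac{144913669}{38} \approx -3.8135 \cdot 10^{6}$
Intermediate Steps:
$q{\left(S \right)} = \frac{1}{38}$ ($q{\left(S \right)} = \frac{1}{10 + 28} = \frac{1}{38}$)
$-3813542 + 927 q{\left(5 \left(-3\right) \right)} = -3813542 + 927 \cdot \frac{1}{38} = -3813542 + \frac{927}{38} = - \frac{144913669}{38}$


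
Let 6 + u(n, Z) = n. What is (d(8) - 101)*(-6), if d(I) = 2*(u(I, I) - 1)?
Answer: 594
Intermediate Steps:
u(n, Z) = -6 + n
d(I) = -14 + 2*I (d(I) = 2*((-6 + I) - 1) = 2*(-7 + I) = -14 + 2*I)
(d(8) - 101)*(-6) = ((-14 + 2*8) - 101)*(-6) = ((-14 + 16) - 101)*(-6) = (2 - 101)*(-6) = -99*(-6) = 594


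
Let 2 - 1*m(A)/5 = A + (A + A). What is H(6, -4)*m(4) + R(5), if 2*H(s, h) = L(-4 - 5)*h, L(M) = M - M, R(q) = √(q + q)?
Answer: √10 ≈ 3.1623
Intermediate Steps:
R(q) = √2*√q (R(q) = √(2*q) = √2*√q)
L(M) = 0
H(s, h) = 0 (H(s, h) = (0*h)/2 = (½)*0 = 0)
m(A) = 10 - 15*A (m(A) = 10 - 5*(A + (A + A)) = 10 - 5*(A + 2*A) = 10 - 15*A)
H(6, -4)*m(4) + R(5) = 0*(10 - 15*4) + √2*√5 = 0*(10 - 60) + √10 = 0*(-50) + √10 = 0 + √10 = √10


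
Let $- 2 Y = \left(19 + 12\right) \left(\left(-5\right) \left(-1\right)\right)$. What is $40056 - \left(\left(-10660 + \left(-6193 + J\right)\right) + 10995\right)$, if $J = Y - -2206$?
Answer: $\frac{87571}{2} \approx 43786.0$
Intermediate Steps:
$Y = - \frac{155}{2}$ ($Y = - \frac{\left(19 + 12\right) \left(\left(-5\right) \left(-1\right)\right)}{2} = - \frac{31 \cdot 5}{2} = \left(- \frac{1}{2}\right) 155 = - \frac{155}{2} \approx -77.5$)
$J = \frac{4257}{2}$ ($J = - \frac{155}{2} - -2206 = - \frac{155}{2} + 2206 = \frac{4257}{2} \approx 2128.5$)
$40056 - \left(\left(-10660 + \left(-6193 + J\right)\right) + 10995\right) = 40056 - \left(\left(-10660 + \left(-6193 + \frac{4257}{2}\right)\right) + 10995\right) = 40056 - \left(\left(-10660 - \frac{8129}{2}\right) + 10995\right) = 40056 - \left(- \frac{29449}{2} + 10995\right) = 40056 - - \frac{7459}{2} = 40056 + \frac{7459}{2} = \frac{87571}{2}$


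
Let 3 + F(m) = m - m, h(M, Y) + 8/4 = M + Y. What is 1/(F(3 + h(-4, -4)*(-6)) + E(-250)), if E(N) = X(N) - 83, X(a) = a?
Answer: -1/336 ≈ -0.0029762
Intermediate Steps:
h(M, Y) = -2 + M + Y (h(M, Y) = -2 + (M + Y) = -2 + M + Y)
F(m) = -3 (F(m) = -3 + (m - m) = -3 + 0 = -3)
E(N) = -83 + N (E(N) = N - 83 = -83 + N)
1/(F(3 + h(-4, -4)*(-6)) + E(-250)) = 1/(-3 + (-83 - 250)) = 1/(-3 - 333) = 1/(-336) = -1/336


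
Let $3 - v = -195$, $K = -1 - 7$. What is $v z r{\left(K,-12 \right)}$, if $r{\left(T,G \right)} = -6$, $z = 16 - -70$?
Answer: $-102168$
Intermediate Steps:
$K = -8$ ($K = -1 - 7 = -8$)
$z = 86$ ($z = 16 + 70 = 86$)
$v = 198$ ($v = 3 - -195 = 3 + 195 = 198$)
$v z r{\left(K,-12 \right)} = 198 \cdot 86 \left(-6\right) = 17028 \left(-6\right) = -102168$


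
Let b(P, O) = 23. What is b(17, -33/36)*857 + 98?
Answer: 19809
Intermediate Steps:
b(17, -33/36)*857 + 98 = 23*857 + 98 = 19711 + 98 = 19809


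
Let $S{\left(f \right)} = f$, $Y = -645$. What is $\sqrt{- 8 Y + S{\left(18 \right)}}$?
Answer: $\sqrt{5178} \approx 71.958$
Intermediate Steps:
$\sqrt{- 8 Y + S{\left(18 \right)}} = \sqrt{\left(-8\right) \left(-645\right) + 18} = \sqrt{5160 + 18} = \sqrt{5178}$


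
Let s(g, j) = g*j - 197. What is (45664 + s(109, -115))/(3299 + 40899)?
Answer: 16466/22099 ≈ 0.74510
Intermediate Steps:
s(g, j) = -197 + g*j
(45664 + s(109, -115))/(3299 + 40899) = (45664 + (-197 + 109*(-115)))/(3299 + 40899) = (45664 + (-197 - 12535))/44198 = (45664 - 12732)*(1/44198) = 32932*(1/44198) = 16466/22099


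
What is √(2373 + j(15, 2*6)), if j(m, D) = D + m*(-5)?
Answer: √2310 ≈ 48.062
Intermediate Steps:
j(m, D) = D - 5*m
√(2373 + j(15, 2*6)) = √(2373 + (2*6 - 5*15)) = √(2373 + (12 - 75)) = √(2373 - 63) = √2310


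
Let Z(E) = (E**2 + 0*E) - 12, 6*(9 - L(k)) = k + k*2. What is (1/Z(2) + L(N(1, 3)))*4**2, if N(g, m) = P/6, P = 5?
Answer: 406/3 ≈ 135.33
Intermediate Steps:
N(g, m) = 5/6
L(k) = 9 - k/2 (L(k) = 9 - (k + k*2)/6 = 9 - (k + 2*k)/6 = 9 - k/2)
Z(E) = -12 + E**2 (Z(E) = (E**2 + 0) - 12 = E**2 - 12 = -12 + E**2)
(1/Z(2) + L(N(1, 3)))*4**2 = (1/(-12 + 2**2) + (9 - 1/2*5/6))*4**2 = (1/(-12 + 4) + (9 - 5/12))*16 = (1/(-8) + 103/12)*16 = (-1/8 + 103/12)*16 = (203/24)*16 = 406/3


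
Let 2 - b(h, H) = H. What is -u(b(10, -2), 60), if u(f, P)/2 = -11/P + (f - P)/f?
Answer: 851/30 ≈ 28.367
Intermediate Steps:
b(h, H) = 2 - H
u(f, P) = -22/P + 2*(f - P)/f (u(f, P) = 2*(-11/P + (f - P)/f) = -22/P + 2*(f - P)/f)
-u(b(10, -2), 60) = -(2 - 22/60 - 2*60/(2 - 1*(-2))) = -(2 - 22*1/60 - 2*60/(2 + 2)) = -(2 - 11/30 - 2*60/4) = -(2 - 11/30 - 2*60*¼) = -(2 - 11/30 - 30) = -1*(-851/30) = 851/30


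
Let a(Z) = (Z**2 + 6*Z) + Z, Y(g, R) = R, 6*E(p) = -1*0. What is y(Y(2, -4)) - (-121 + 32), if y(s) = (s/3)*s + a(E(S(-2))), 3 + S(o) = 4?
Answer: 283/3 ≈ 94.333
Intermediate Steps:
S(o) = 1 (S(o) = -3 + 4 = 1)
E(p) = 0 (E(p) = (-1*0)/6 = (1/6)*0 = 0)
a(Z) = Z**2 + 7*Z
y(s) = s**2/3 (y(s) = (s/3)*s + 0*(7 + 0) = (s*(1/3))*s + 0*7 = (s/3)*s + 0 = s**2/3 + 0 = s**2/3)
y(Y(2, -4)) - (-121 + 32) = (1/3)*(-4)**2 - (-121 + 32) = (1/3)*16 - 1*(-89) = 16/3 + 89 = 283/3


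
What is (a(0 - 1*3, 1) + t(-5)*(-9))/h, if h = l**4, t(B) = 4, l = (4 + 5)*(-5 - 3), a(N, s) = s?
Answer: -35/26873856 ≈ -1.3024e-6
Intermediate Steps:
l = -72 (l = 9*(-8) = -72)
h = 26873856 (h = (-72)**4 = 26873856)
(a(0 - 1*3, 1) + t(-5)*(-9))/h = (1 + 4*(-9))/26873856 = (1 - 36)*(1/26873856) = -35*1/26873856 = -35/26873856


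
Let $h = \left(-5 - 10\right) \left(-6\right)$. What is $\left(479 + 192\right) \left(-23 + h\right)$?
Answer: $44957$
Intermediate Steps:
$h = 90$ ($h = \left(-15\right) \left(-6\right) = 90$)
$\left(479 + 192\right) \left(-23 + h\right) = \left(479 + 192\right) \left(-23 + 90\right) = 671 \cdot 67 = 44957$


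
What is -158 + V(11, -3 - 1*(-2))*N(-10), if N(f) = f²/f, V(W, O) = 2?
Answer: -178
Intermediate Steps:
N(f) = f
-158 + V(11, -3 - 1*(-2))*N(-10) = -158 + 2*(-10) = -158 - 20 = -178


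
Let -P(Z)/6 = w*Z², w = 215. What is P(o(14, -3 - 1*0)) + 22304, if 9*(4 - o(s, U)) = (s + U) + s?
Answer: 550178/27 ≈ 20377.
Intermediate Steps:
o(s, U) = 4 - 2*s/9 - U/9 (o(s, U) = 4 - ((s + U) + s)/9 = 4 - ((U + s) + s)/9 = 4 - (U + 2*s)/9 = 4 + (-2*s/9 - U/9) = 4 - 2*s/9 - U/9)
P(Z) = -1290*Z²
P(o(14, -3 - 1*0)) + 22304 = -1290*(4 - 2/9*14 - (-3 - 1*0)/9)² + 22304 = -1290*(4 - 28/9 - (-3 + 0)/9)² + 22304 = -1290*(4 - 28/9 - ⅑*(-3))² + 22304 = -1290*(4 - 28/9 + ⅓)² + 22304 = -1290*(11/9)² + 22304 = -1290*121/81 + 22304 = -52030/27 + 22304 = 550178/27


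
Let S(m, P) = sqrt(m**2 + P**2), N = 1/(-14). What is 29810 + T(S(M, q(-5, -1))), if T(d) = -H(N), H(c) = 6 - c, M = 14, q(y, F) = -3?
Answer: 417255/14 ≈ 29804.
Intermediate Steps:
N = -1/14 ≈ -0.071429
S(m, P) = sqrt(P**2 + m**2)
T(d) = -85/14 (T(d) = -(6 - 1*(-1/14)) = -(6 + 1/14) = -1*85/14 = -85/14)
29810 + T(S(M, q(-5, -1))) = 29810 - 85/14 = 417255/14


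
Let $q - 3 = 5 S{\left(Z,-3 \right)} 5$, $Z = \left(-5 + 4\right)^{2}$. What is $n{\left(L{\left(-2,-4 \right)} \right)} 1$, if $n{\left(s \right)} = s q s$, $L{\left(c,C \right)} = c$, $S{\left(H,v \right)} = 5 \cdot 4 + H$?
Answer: $2112$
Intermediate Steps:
$Z = 1$ ($Z = \left(-1\right)^{2} = 1$)
$S{\left(H,v \right)} = 20 + H$
$q = 528$ ($q = 3 + 5 \left(20 + 1\right) 5 = 3 + 5 \cdot 21 \cdot 5 = 3 + 105 \cdot 5 = 3 + 525 = 528$)
$n{\left(s \right)} = 528 s^{2}$ ($n{\left(s \right)} = s 528 s = 528 s s = 528 s^{2}$)
$n{\left(L{\left(-2,-4 \right)} \right)} 1 = 528 \left(-2\right)^{2} \cdot 1 = 528 \cdot 4 \cdot 1 = 2112 \cdot 1 = 2112$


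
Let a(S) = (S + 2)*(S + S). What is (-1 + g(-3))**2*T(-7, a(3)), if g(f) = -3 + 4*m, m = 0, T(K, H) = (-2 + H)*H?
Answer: 13440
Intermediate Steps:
a(S) = 2*S*(2 + S) (a(S) = (2 + S)*(2*S) = 2*S*(2 + S))
T(K, H) = H*(-2 + H)
g(f) = -3 (g(f) = -3 + 4*0 = -3 + 0 = -3)
(-1 + g(-3))**2*T(-7, a(3)) = (-1 - 3)**2*((2*3*(2 + 3))*(-2 + 2*3*(2 + 3))) = (-4)**2*((2*3*5)*(-2 + 2*3*5)) = 16*(30*(-2 + 30)) = 16*(30*28) = 16*840 = 13440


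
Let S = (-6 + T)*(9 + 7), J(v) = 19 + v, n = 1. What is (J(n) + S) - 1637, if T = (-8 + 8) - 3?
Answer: -1761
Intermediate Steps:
T = -3 (T = 0 - 3 = -3)
S = -144 (S = (-6 - 3)*(9 + 7) = -9*16 = -144)
(J(n) + S) - 1637 = ((19 + 1) - 144) - 1637 = (20 - 144) - 1637 = -124 - 1637 = -1761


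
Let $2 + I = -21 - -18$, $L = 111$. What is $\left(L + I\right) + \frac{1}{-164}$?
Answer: $\frac{17383}{164} \approx 105.99$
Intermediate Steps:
$I = -5$ ($I = -2 - 3 = -5$)
$\left(L + I\right) + \frac{1}{-164} = \left(111 - 5\right) + \frac{1}{-164} = 106 - \frac{1}{164} = \frac{17383}{164}$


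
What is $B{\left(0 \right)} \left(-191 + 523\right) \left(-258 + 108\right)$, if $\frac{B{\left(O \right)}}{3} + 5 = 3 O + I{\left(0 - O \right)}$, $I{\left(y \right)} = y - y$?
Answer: $747000$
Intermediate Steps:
$I{\left(y \right)} = 0$
$B{\left(O \right)} = -15 + 9 O$ ($B{\left(O \right)} = -15 + 3 \left(3 O + 0\right) = -15 + 3 \cdot 3 O = -15 + 9 O$)
$B{\left(0 \right)} \left(-191 + 523\right) \left(-258 + 108\right) = \left(-15 + 9 \cdot 0\right) \left(-191 + 523\right) \left(-258 + 108\right) = \left(-15 + 0\right) 332 \left(-150\right) = \left(-15\right) \left(-49800\right) = 747000$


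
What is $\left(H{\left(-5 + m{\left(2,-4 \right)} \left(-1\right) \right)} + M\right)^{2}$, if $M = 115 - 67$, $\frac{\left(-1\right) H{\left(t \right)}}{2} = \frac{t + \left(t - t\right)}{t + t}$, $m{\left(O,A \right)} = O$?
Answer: $2209$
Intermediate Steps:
$H{\left(t \right)} = -1$ ($H{\left(t \right)} = - 2 \frac{t + \left(t - t\right)}{t + t} = - 2 \frac{t + 0}{2 t} = - 2 t \frac{1}{2 t} = \left(-2\right) \frac{1}{2} = -1$)
$M = 48$
$\left(H{\left(-5 + m{\left(2,-4 \right)} \left(-1\right) \right)} + M\right)^{2} = \left(-1 + 48\right)^{2} = 47^{2} = 2209$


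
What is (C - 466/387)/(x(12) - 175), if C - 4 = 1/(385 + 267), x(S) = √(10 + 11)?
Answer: -17646275/1103160528 - 705851*√21/7722123696 ≈ -0.016415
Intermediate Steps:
x(S) = √21
C = 2609/652 (C = 4 + 1/(385 + 267) = 4 + 1/652 = 2609/652 ≈ 4.0015)
(C - 466/387)/(x(12) - 175) = (2609/652 - 466/387)/(√21 - 175) = (2609/652 - 466*1/387)/(-175 + √21) = (2609/652 - 466/387)/(-175 + √21) = 705851/(252324*(-175 + √21))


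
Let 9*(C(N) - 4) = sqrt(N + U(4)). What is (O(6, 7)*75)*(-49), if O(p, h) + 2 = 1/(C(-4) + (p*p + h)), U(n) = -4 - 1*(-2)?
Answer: 86745435/11929 + 2205*I*sqrt(6)/11929 ≈ 7271.8 + 0.45277*I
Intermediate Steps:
U(n) = -2 (U(n) = -4 + 2 = -2)
C(N) = 4 + sqrt(-2 + N)/9 (C(N) = 4 + sqrt(N - 2)/9 = 4 + sqrt(-2 + N)/9)
O(p, h) = -2 + 1/(4 + h + p**2 + I*sqrt(6)/9) (O(p, h) = -2 + 1/((4 + sqrt(-2 - 4)/9) + (p*p + h)) = -2 + 1/((4 + sqrt(-6)/9) + (p**2 + h)) = -2 + 1/((4 + (I*sqrt(6))/9) + (h + p**2)) = -2 + 1/((4 + I*sqrt(6)/9) + (h + p**2)) = -2 + 1/(4 + h + p**2 + I*sqrt(6)/9))
(O(6, 7)*75)*(-49) = (((-63 - 18*7 - 18*6**2 - 2*I*sqrt(6))/(36 + 9*7 + 9*6**2 + I*sqrt(6)))*75)*(-49) = (((-63 - 126 - 18*36 - 2*I*sqrt(6))/(36 + 63 + 9*36 + I*sqrt(6)))*75)*(-49) = (((-63 - 126 - 648 - 2*I*sqrt(6))/(36 + 63 + 324 + I*sqrt(6)))*75)*(-49) = (((-837 - 2*I*sqrt(6))/(423 + I*sqrt(6)))*75)*(-49) = (75*(-837 - 2*I*sqrt(6))/(423 + I*sqrt(6)))*(-49) = -3675*(-837 - 2*I*sqrt(6))/(423 + I*sqrt(6))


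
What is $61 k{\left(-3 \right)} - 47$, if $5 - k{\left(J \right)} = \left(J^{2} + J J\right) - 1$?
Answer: $-779$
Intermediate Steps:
$k{\left(J \right)} = 6 - 2 J^{2}$ ($k{\left(J \right)} = 5 - \left(\left(J^{2} + J J\right) - 1\right) = 5 - \left(\left(J^{2} + J^{2}\right) - 1\right) = 5 - \left(2 J^{2} - 1\right) = 5 - \left(-1 + 2 J^{2}\right) = 6 - 2 J^{2}$)
$61 k{\left(-3 \right)} - 47 = 61 \left(6 - 2 \left(-3\right)^{2}\right) - 47 = 61 \left(6 - 18\right) - 47 = 61 \left(-12\right) - 47 = -732 - 47 = -779$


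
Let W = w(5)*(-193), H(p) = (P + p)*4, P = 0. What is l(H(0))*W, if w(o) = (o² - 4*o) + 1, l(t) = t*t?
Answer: 0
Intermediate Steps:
H(p) = 4*p (H(p) = (0 + p)*4 = p*4 = 4*p)
l(t) = t²
w(o) = 1 + o² - 4*o
W = -1158 (W = (1 + 5² - 4*5)*(-193) = (1 + 25 - 20)*(-193) = 6*(-193) = -1158)
l(H(0))*W = (4*0)²*(-1158) = 0²*(-1158) = 0*(-1158) = 0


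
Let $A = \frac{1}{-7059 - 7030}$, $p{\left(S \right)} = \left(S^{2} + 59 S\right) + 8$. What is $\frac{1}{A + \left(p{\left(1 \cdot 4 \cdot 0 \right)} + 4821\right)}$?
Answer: $\frac{14089}{68035780} \approx 0.00020708$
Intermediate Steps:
$p{\left(S \right)} = 8 + S^{2} + 59 S$
$A = - \frac{1}{14089}$ ($A = \frac{1}{-14089} = - \frac{1}{14089} \approx -7.0977 \cdot 10^{-5}$)
$\frac{1}{A + \left(p{\left(1 \cdot 4 \cdot 0 \right)} + 4821\right)} = \frac{1}{- \frac{1}{14089} + \left(\left(8 + \left(1 \cdot 4 \cdot 0\right)^{2} + 59 \cdot 1 \cdot 4 \cdot 0\right) + 4821\right)} = \frac{1}{- \frac{1}{14089} + \left(\left(8 + \left(4 \cdot 0\right)^{2} + 59 \cdot 4 \cdot 0\right) + 4821\right)} = \frac{1}{- \frac{1}{14089} + \left(\left(8 + 0^{2} + 59 \cdot 0\right) + 4821\right)} = \frac{1}{- \frac{1}{14089} + \left(\left(8 + 0 + 0\right) + 4821\right)} = \frac{1}{- \frac{1}{14089} + \left(8 + 4821\right)} = \frac{1}{- \frac{1}{14089} + 4829} = \frac{1}{\frac{68035780}{14089}} = \frac{14089}{68035780}$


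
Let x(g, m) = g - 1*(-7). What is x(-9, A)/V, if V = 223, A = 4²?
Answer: -2/223 ≈ -0.0089686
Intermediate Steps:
A = 16
x(g, m) = 7 + g (x(g, m) = g + 7 = 7 + g)
x(-9, A)/V = (7 - 9)/223 = -2*1/223 = -2/223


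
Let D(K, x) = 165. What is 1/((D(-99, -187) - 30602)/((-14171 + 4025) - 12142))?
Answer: 22288/30437 ≈ 0.73227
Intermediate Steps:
1/((D(-99, -187) - 30602)/((-14171 + 4025) - 12142)) = 1/((165 - 30602)/((-14171 + 4025) - 12142)) = 1/(-30437/(-10146 - 12142)) = 1/(-30437/(-22288)) = 1/(-30437*(-1/22288)) = 1/(30437/22288) = 22288/30437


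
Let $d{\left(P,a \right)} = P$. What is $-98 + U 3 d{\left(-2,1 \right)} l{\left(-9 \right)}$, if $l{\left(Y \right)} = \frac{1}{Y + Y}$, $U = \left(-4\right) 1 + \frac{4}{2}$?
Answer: $- \frac{296}{3} \approx -98.667$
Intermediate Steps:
$U = -2$ ($U = -4 + 4 \cdot \frac{1}{2} = -4 + 2 = -2$)
$l{\left(Y \right)} = \frac{1}{2 Y}$
$-98 + U 3 d{\left(-2,1 \right)} l{\left(-9 \right)} = -98 + \left(-2\right) 3 \left(-2\right) \frac{1}{2 \left(-9\right)} = -98 + \left(-6\right) \left(-2\right) \frac{1}{2} \left(- \frac{1}{9}\right) = -98 + 12 \left(- \frac{1}{18}\right) = -98 - \frac{2}{3} = - \frac{296}{3}$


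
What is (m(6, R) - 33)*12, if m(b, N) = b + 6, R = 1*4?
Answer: -252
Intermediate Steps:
R = 4
m(b, N) = 6 + b
(m(6, R) - 33)*12 = ((6 + 6) - 33)*12 = (12 - 33)*12 = -21*12 = -252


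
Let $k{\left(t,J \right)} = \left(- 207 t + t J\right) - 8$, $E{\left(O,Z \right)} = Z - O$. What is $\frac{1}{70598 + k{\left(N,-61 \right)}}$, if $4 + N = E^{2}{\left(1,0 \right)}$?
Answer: $\frac{1}{71394} \approx 1.4007 \cdot 10^{-5}$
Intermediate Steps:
$N = -3$ ($N = -4 + \left(0 - 1\right)^{2} = -4 + \left(-1\right)^{2} = -4 + 1 = -3$)
$k{\left(t,J \right)} = -8 - 207 t + J t$ ($k{\left(t,J \right)} = \left(- 207 t + J t\right) - 8 = -8 - 207 t + J t$)
$\frac{1}{70598 + k{\left(N,-61 \right)}} = \frac{1}{70598 - -796} = \frac{1}{70598 + \left(-8 + 621 + 183\right)} = \frac{1}{70598 + 796} = \frac{1}{71394}$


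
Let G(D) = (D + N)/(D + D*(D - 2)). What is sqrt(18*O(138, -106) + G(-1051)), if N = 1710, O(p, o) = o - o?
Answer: sqrt(182156167)/552826 ≈ 0.024414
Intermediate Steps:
O(p, o) = 0
G(D) = (1710 + D)/(D + D*(-2 + D)) (G(D) = (D + 1710)/(D + D*(D - 2)) = (1710 + D)/(D + D*(-2 + D)))
sqrt(18*O(138, -106) + G(-1051)) = sqrt(18*0 + (1710 - 1051)/((-1051)*(-1 - 1051))) = sqrt(0 - 1/1051*659/(-1052)) = sqrt(0 - 1/1051*(-1/1052)*659) = sqrt(0 + 659/1105652) = sqrt(659/1105652) = sqrt(182156167)/552826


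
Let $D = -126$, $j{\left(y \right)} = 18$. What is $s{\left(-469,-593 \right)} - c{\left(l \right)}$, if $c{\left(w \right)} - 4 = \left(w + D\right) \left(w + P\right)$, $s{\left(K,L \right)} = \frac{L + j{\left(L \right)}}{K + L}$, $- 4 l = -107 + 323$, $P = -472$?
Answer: $- \frac{100553833}{1062} \approx -94684.0$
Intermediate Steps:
$l = -54$ ($l = - \frac{-107 + 323}{4} = \left(- \frac{1}{4}\right) 216 = -54$)
$s{\left(K,L \right)} = \frac{18 + L}{K + L}$ ($s{\left(K,L \right)} = \frac{L + 18}{K + L} = \frac{18 + L}{K + L}$)
$c{\left(w \right)} = 4 + \left(-472 + w\right) \left(-126 + w\right)$ ($c{\left(w \right)} = 4 + \left(w - 126\right) \left(w - 472\right) = 4 + \left(-126 + w\right) \left(-472 + w\right) = 4 + \left(-472 + w\right) \left(-126 + w\right)$)
$s{\left(-469,-593 \right)} - c{\left(l \right)} = \frac{18 - 593}{-469 - 593} - \left(59476 + \left(-54\right)^{2} - -32292\right) = \frac{1}{-1062} \left(-575\right) - \left(59476 + 2916 + 32292\right) = \left(- \frac{1}{1062}\right) \left(-575\right) - 94684 = \frac{575}{1062} - 94684 = - \frac{100553833}{1062}$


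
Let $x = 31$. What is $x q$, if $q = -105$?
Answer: $-3255$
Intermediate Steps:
$x q = 31 \left(-105\right) = -3255$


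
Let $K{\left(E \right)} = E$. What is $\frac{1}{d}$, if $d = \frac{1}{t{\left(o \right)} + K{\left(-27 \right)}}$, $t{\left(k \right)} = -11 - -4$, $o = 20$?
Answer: $-34$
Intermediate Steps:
$t{\left(k \right)} = -7$ ($t{\left(k \right)} = -11 + 4 = -7$)
$d = - \frac{1}{34}$ ($d = \frac{1}{-7 - 27} = \frac{1}{-34} = - \frac{1}{34} \approx -0.029412$)
$\frac{1}{d} = \frac{1}{- \frac{1}{34}} = -34$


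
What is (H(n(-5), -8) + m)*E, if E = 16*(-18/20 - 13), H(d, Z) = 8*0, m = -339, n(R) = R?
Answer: 376968/5 ≈ 75394.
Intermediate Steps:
H(d, Z) = 0
E = -1112/5 (E = 16*(-18*1/20 - 13) = 16*(-9/10 - 13) = 16*(-139/10) = -1112/5 ≈ -222.40)
(H(n(-5), -8) + m)*E = (0 - 339)*(-1112/5) = -339*(-1112/5) = 376968/5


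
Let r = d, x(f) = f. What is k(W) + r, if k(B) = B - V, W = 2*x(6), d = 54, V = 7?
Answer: 59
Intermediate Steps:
r = 54
W = 12 (W = 2*6 = 12)
k(B) = -7 + B (k(B) = B - 1*7 = B - 7 = -7 + B)
k(W) + r = (-7 + 12) + 54 = 5 + 54 = 59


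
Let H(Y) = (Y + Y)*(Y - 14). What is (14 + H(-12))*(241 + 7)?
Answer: 158224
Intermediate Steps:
H(Y) = 2*Y*(-14 + Y) (H(Y) = (2*Y)*(-14 + Y) = 2*Y*(-14 + Y))
(14 + H(-12))*(241 + 7) = (14 + 2*(-12)*(-14 - 12))*(241 + 7) = (14 + 2*(-12)*(-26))*248 = (14 + 624)*248 = 638*248 = 158224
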